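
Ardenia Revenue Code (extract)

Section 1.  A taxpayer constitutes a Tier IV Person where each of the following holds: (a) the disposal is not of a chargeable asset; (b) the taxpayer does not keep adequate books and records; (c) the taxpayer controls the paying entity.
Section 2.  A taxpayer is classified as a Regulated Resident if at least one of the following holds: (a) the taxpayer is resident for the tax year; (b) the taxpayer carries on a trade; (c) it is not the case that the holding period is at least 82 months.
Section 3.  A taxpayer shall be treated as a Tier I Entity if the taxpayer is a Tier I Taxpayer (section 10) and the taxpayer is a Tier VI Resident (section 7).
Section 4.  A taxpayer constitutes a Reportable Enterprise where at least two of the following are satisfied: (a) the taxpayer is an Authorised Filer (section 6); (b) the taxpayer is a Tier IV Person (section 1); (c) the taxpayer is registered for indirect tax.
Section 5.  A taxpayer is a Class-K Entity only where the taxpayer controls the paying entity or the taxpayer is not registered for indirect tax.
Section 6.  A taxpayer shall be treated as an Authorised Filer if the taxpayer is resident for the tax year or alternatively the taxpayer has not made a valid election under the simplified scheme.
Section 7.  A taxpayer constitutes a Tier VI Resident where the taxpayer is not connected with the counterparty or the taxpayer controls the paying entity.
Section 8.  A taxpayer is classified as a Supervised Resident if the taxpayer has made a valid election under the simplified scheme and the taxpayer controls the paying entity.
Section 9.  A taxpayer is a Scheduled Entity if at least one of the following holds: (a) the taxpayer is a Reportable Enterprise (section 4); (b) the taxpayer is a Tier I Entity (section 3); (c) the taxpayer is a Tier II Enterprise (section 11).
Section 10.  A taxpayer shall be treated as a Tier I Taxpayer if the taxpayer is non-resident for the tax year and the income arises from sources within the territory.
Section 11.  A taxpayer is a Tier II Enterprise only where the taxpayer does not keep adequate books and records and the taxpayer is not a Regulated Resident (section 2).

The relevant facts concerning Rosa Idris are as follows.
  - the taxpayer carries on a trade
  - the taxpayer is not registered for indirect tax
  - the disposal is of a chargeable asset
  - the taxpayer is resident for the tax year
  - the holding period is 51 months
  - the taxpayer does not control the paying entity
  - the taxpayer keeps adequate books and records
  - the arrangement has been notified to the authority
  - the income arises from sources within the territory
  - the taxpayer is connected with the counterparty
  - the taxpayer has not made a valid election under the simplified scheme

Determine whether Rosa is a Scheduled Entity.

No

Under section 6: the taxpayer is resident for the tax year? yes; or the taxpayer has not made a valid election under the simplified scheme? yes. So the taxpayer is an Authorised Filer.
Under section 1: the disposal is not of a chargeable asset? no; and the taxpayer does not keep adequate books and records? no; and the taxpayer controls the paying entity? no. So the taxpayer is not a Tier IV Person.
Under section 4: Authorised Filer (section 6)? yes; Tier IV Person (section 1)? no; the taxpayer is registered for indirect tax? no — 1 of 3 hold (need ≥2) → not satisfied.
Under section 10: the taxpayer is non-resident for the tax year? no; and the income arises from sources within the territory? yes. So the taxpayer is not a Tier I Taxpayer.
Under section 7: the taxpayer is not connected with the counterparty? no; or the taxpayer controls the paying entity? no. So the taxpayer is not a Tier VI Resident.
Under section 3: Tier I Taxpayer (section 10)? no; and Tier VI Resident (section 7)? no. So the taxpayer is not a Tier I Entity.
Under section 2: the taxpayer is resident for the tax year? yes; or the taxpayer carries on a trade? yes; or holding period: 51 months ≥ 82 months? no, so negated condition yes. So the taxpayer is a Regulated Resident.
Under section 11: the taxpayer does not keep adequate books and records? no; and not a Regulated Resident (section 2)? no. So the taxpayer is not a Tier II Enterprise.
Under section 9: Reportable Enterprise (section 4)? no; or Tier I Entity (section 3)? no; or Tier II Enterprise (section 11)? no. So the taxpayer is not a Scheduled Entity.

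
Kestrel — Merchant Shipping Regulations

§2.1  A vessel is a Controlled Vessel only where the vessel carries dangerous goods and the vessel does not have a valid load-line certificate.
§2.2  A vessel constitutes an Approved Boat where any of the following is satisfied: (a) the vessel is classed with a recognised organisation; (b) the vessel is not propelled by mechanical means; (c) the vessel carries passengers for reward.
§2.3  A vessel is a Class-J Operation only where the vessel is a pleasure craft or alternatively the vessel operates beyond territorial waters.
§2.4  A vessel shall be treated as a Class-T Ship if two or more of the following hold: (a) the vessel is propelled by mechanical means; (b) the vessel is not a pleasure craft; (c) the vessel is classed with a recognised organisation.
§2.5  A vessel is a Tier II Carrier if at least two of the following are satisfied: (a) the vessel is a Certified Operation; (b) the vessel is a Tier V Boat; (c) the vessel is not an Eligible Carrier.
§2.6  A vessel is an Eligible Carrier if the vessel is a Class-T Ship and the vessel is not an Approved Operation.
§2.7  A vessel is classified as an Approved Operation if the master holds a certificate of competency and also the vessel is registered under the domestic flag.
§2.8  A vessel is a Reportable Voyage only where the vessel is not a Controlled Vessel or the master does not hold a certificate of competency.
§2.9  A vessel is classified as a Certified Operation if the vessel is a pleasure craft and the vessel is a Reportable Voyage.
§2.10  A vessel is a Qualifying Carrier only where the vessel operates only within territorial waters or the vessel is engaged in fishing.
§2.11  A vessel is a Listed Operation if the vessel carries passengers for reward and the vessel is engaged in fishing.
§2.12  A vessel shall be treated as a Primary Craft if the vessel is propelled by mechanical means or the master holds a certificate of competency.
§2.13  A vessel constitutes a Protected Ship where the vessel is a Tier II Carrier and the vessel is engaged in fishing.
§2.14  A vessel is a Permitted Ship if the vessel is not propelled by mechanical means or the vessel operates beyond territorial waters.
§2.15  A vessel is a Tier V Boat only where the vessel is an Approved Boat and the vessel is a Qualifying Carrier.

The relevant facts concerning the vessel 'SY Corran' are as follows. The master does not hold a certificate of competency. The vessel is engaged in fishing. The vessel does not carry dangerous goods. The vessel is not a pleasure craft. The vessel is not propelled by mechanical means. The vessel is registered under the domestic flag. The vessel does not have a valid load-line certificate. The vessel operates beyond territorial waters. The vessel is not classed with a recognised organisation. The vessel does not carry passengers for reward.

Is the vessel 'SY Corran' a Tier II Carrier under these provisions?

Yes

§2.1 — Controlled Vessel: [the vessel carries dangerous goods? no] AND [the vessel does not have a valid load-line certificate? yes] → not satisfied.
§2.8 — Reportable Voyage: [not a Controlled Vessel (§2.1)? yes] OR [the master does not hold a certificate of competency? yes] → satisfied.
§2.9 — Certified Operation: [the vessel is a pleasure craft? no] AND [Reportable Voyage (§2.8)? yes] → not satisfied.
§2.2 — Approved Boat: [the vessel is classed with a recognised organisation? no] OR [the vessel is not propelled by mechanical means? yes] OR [the vessel carries passengers for reward? no] → satisfied.
§2.10 — Qualifying Carrier: [the vessel operates only within territorial waters? no] OR [the vessel is engaged in fishing? yes] → satisfied.
§2.15 — Tier V Boat: [Approved Boat (§2.2)? yes] AND [Qualifying Carrier (§2.10)? yes] → satisfied.
§2.4 — Class-T Ship: the vessel is propelled by mechanical means? no; the vessel is not a pleasure craft? yes; the vessel is classed with a recognised organisation? no — 1 of 3 hold (need ≥2) → not satisfied.
§2.7 — Approved Operation: [the master holds a certificate of competency? no] AND [the vessel is registered under the domestic flag? yes] → not satisfied.
§2.6 — Eligible Carrier: [Class-T Ship (§2.4)? no] AND [not an Approved Operation (§2.7)? yes] → not satisfied.
§2.5 — Tier II Carrier: Certified Operation (§2.9)? no; Tier V Boat (§2.15)? yes; not an Eligible Carrier (§2.6)? yes — 2 of 3 hold (need ≥2) → satisfied.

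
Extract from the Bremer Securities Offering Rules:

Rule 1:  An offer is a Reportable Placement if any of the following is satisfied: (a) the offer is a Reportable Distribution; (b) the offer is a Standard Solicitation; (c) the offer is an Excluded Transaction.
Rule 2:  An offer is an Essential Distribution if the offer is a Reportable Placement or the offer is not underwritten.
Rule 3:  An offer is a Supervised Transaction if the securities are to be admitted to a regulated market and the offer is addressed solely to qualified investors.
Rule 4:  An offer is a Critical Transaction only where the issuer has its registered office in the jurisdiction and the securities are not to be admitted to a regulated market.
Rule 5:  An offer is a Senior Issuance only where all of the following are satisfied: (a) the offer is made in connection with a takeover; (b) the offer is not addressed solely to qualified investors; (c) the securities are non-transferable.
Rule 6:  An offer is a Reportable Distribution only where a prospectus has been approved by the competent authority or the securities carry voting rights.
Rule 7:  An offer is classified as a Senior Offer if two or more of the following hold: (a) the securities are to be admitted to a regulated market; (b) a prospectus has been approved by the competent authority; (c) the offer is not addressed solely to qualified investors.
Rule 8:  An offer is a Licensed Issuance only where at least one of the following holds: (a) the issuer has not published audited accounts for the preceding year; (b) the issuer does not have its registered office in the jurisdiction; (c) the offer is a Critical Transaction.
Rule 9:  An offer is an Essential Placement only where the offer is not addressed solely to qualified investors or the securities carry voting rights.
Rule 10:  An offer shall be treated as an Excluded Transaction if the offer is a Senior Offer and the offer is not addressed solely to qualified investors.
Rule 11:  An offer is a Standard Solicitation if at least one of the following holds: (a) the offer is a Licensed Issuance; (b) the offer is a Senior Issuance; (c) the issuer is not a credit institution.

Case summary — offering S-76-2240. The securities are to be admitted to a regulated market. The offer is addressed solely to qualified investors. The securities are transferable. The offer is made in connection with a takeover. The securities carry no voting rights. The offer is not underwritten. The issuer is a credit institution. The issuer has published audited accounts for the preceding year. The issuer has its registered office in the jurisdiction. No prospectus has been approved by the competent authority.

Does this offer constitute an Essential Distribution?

rule 6 — Reportable Distribution: [a prospectus has been approved by the competent authority? no] OR [the securities carry voting rights? no] → not satisfied.
rule 4 — Critical Transaction: [the issuer has its registered office in the jurisdiction? yes] AND [the securities are not to be admitted to a regulated market? no] → not satisfied.
rule 8 — Licensed Issuance: [the issuer has not published audited accounts for the preceding year? no] OR [the issuer does not have its registered office in the jurisdiction? no] OR [Critical Transaction (rule 4)? no] → not satisfied.
rule 5 — Senior Issuance: [the offer is made in connection with a takeover? yes] AND [the offer is not addressed solely to qualified investors? no] AND [the securities are non-transferable? no] → not satisfied.
rule 11 — Standard Solicitation: [Licensed Issuance (rule 8)? no] OR [Senior Issuance (rule 5)? no] OR [the issuer is not a credit institution? no] → not satisfied.
rule 7 — Senior Offer: the securities are to be admitted to a regulated market? yes; a prospectus has been approved by the competent authority? no; the offer is not addressed solely to qualified investors? no — 1 of 3 hold (need ≥2) → not satisfied.
rule 10 — Excluded Transaction: [Senior Offer (rule 7)? no] AND [the offer is not addressed solely to qualified investors? no] → not satisfied.
rule 1 — Reportable Placement: [Reportable Distribution (rule 6)? no] OR [Standard Solicitation (rule 11)? no] OR [Excluded Transaction (rule 10)? no] → not satisfied.
rule 2 — Essential Distribution: [Reportable Placement (rule 1)? no] OR [the offer is not underwritten? yes] → satisfied.

Yes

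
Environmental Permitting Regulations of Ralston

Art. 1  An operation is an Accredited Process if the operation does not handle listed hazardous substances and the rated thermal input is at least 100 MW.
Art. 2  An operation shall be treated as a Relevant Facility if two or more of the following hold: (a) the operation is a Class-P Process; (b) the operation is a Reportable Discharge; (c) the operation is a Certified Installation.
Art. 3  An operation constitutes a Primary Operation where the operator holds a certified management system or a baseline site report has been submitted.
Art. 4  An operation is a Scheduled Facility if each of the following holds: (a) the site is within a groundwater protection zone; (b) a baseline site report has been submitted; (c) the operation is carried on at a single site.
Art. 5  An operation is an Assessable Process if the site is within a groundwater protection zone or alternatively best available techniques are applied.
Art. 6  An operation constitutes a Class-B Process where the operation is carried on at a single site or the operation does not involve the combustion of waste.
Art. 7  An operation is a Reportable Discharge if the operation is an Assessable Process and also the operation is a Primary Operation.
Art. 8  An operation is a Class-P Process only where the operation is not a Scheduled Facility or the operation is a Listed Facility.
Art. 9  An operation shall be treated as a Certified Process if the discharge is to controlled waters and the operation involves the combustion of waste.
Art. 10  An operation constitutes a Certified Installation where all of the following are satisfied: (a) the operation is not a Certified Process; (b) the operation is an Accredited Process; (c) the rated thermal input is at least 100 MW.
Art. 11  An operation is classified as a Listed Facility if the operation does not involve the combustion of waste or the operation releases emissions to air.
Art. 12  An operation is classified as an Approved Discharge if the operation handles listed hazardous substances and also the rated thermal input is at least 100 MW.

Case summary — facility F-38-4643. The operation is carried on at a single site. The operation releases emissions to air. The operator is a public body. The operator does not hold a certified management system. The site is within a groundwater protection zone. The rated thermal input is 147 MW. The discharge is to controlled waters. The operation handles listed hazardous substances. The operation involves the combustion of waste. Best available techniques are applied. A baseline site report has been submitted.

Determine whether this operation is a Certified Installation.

No

article 9 — Certified Process: [the discharge is to controlled waters? yes] AND [the operation involves the combustion of waste? yes] → satisfied.
article 1 — Accredited Process: [the operation does not handle listed hazardous substances? no] AND [rated thermal input: 147 MW ≥ 100 MW? yes] → not satisfied.
article 10 — Certified Installation: [not a Certified Process (article 9)? no] AND [Accredited Process (article 1)? no] AND [rated thermal input: 147 MW ≥ 100 MW? yes] → not satisfied.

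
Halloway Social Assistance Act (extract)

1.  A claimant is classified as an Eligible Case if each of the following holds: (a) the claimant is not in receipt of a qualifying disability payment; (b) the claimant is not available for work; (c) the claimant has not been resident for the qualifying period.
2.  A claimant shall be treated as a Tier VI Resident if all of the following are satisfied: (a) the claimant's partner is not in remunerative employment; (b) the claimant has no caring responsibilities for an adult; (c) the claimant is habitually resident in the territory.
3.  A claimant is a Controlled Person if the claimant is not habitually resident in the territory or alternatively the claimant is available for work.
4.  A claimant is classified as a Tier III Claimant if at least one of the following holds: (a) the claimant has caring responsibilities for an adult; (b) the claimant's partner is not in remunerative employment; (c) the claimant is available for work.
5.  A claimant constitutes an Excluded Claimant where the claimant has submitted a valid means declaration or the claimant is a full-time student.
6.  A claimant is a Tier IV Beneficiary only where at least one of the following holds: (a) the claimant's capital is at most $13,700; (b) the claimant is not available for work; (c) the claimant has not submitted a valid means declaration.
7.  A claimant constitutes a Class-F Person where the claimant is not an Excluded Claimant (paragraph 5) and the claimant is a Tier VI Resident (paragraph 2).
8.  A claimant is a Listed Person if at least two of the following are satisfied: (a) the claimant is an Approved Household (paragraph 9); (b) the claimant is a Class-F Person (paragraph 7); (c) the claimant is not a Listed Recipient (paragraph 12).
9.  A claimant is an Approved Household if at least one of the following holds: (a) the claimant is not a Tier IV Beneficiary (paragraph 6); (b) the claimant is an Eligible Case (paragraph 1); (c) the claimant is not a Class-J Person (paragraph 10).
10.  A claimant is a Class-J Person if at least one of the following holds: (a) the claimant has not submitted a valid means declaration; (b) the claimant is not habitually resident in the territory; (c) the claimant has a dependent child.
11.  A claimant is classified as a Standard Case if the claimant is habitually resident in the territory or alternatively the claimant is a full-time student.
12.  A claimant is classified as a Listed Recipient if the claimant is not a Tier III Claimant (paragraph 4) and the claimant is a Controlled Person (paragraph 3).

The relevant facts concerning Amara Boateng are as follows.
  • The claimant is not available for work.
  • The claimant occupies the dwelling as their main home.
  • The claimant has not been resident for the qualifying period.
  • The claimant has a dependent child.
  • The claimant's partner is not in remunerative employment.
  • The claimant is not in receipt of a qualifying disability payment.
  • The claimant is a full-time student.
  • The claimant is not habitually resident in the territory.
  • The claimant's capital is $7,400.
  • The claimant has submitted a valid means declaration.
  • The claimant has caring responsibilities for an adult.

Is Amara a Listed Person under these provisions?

Under paragraph 6: claimant's capital: $7,400 ≤ $13,700? yes; or the claimant is not available for work? yes; or the claimant has not submitted a valid means declaration? no. So the claimant is a Tier IV Beneficiary.
Under paragraph 1: the claimant is not in receipt of a qualifying disability payment? yes; and the claimant is not available for work? yes; and the claimant has not been resident for the qualifying period? yes. So the claimant is an Eligible Case.
Under paragraph 10: the claimant has not submitted a valid means declaration? no; or the claimant is not habitually resident in the territory? yes; or the claimant has a dependent child? yes. So the claimant is a Class-J Person.
Under paragraph 9: not a Tier IV Beneficiary (paragraph 6)? no; or Eligible Case (paragraph 1)? yes; or not a Class-J Person (paragraph 10)? no. So the claimant is an Approved Household.
Under paragraph 5: the claimant has submitted a valid means declaration? yes; or the claimant is a full-time student? yes. So the claimant is an Excluded Claimant.
Under paragraph 2: the claimant's partner is not in remunerative employment? yes; and the claimant has no caring responsibilities for an adult? no; and the claimant is habitually resident in the territory? no. So the claimant is not a Tier VI Resident.
Under paragraph 7: not an Excluded Claimant (paragraph 5)? no; and Tier VI Resident (paragraph 2)? no. So the claimant is not a Class-F Person.
Under paragraph 4: the claimant has caring responsibilities for an adult? yes; or the claimant's partner is not in remunerative employment? yes; or the claimant is available for work? no. So the claimant is a Tier III Claimant.
Under paragraph 3: the claimant is not habitually resident in the territory? yes; or the claimant is available for work? no. So the claimant is a Controlled Person.
Under paragraph 12: not a Tier III Claimant (paragraph 4)? no; and Controlled Person (paragraph 3)? yes. So the claimant is not a Listed Recipient.
Under paragraph 8: Approved Household (paragraph 9)? yes; Class-F Person (paragraph 7)? no; not a Listed Recipient (paragraph 12)? yes — 2 of 3 hold (need ≥2) → satisfied.

Yes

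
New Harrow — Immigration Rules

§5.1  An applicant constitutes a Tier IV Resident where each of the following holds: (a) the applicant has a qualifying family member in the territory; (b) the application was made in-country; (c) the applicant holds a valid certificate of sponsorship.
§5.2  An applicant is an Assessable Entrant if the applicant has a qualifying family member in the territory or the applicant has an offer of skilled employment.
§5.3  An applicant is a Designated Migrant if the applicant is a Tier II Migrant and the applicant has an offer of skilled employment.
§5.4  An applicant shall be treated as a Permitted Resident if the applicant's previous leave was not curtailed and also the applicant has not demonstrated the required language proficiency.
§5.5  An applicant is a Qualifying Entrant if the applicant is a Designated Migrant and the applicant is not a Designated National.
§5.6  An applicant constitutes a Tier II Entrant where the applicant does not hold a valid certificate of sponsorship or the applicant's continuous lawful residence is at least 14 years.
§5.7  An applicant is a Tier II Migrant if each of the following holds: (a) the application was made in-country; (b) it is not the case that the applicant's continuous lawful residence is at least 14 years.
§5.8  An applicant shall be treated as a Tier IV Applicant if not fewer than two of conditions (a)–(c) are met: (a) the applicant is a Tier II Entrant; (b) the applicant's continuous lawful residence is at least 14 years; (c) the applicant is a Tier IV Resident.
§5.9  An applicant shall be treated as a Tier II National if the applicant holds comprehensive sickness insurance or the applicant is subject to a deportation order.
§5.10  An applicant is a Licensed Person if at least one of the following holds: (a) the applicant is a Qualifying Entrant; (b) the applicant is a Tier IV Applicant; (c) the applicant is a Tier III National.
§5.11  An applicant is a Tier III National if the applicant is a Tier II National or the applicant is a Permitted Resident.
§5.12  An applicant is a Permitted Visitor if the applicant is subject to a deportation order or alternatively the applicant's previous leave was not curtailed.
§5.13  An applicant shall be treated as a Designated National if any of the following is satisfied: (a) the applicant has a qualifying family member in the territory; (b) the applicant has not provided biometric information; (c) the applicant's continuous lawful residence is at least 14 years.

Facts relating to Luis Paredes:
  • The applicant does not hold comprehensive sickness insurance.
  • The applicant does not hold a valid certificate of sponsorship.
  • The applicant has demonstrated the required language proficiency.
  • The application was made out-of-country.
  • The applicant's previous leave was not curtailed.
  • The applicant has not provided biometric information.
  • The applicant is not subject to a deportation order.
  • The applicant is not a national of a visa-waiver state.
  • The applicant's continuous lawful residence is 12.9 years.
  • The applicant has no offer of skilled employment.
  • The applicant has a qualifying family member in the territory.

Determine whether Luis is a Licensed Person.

§5.7 — Tier II Migrant: [the application was made in-country? no] AND [applicant's continuous lawful residence: 12.9 years ≥ 14 years? no, so negated condition yes] → not satisfied.
§5.3 — Designated Migrant: [Tier II Migrant (§5.7)? no] AND [the applicant has an offer of skilled employment? no] → not satisfied.
§5.13 — Designated National: [the applicant has a qualifying family member in the territory? yes] OR [the applicant has not provided biometric information? yes] OR [applicant's continuous lawful residence: 12.9 years ≥ 14 years? no] → satisfied.
§5.5 — Qualifying Entrant: [Designated Migrant (§5.3)? no] AND [not a Designated National (§5.13)? no] → not satisfied.
§5.6 — Tier II Entrant: [the applicant does not hold a valid certificate of sponsorship? yes] OR [applicant's continuous lawful residence: 12.9 years ≥ 14 years? no] → satisfied.
§5.1 — Tier IV Resident: [the applicant has a qualifying family member in the territory? yes] AND [the application was made in-country? no] AND [the applicant holds a valid certificate of sponsorship? no] → not satisfied.
§5.8 — Tier IV Applicant: Tier II Entrant (§5.6)? yes; applicant's continuous lawful residence: 12.9 years ≥ 14 years? no; Tier IV Resident (§5.1)? no — 1 of 3 hold (need ≥2) → not satisfied.
§5.9 — Tier II National: [the applicant holds comprehensive sickness insurance? no] OR [the applicant is subject to a deportation order? no] → not satisfied.
§5.4 — Permitted Resident: [the applicant's previous leave was not curtailed? yes] AND [the applicant has not demonstrated the required language proficiency? no] → not satisfied.
§5.11 — Tier III National: [Tier II National (§5.9)? no] OR [Permitted Resident (§5.4)? no] → not satisfied.
§5.10 — Licensed Person: [Qualifying Entrant (§5.5)? no] OR [Tier IV Applicant (§5.8)? no] OR [Tier III National (§5.11)? no] → not satisfied.

No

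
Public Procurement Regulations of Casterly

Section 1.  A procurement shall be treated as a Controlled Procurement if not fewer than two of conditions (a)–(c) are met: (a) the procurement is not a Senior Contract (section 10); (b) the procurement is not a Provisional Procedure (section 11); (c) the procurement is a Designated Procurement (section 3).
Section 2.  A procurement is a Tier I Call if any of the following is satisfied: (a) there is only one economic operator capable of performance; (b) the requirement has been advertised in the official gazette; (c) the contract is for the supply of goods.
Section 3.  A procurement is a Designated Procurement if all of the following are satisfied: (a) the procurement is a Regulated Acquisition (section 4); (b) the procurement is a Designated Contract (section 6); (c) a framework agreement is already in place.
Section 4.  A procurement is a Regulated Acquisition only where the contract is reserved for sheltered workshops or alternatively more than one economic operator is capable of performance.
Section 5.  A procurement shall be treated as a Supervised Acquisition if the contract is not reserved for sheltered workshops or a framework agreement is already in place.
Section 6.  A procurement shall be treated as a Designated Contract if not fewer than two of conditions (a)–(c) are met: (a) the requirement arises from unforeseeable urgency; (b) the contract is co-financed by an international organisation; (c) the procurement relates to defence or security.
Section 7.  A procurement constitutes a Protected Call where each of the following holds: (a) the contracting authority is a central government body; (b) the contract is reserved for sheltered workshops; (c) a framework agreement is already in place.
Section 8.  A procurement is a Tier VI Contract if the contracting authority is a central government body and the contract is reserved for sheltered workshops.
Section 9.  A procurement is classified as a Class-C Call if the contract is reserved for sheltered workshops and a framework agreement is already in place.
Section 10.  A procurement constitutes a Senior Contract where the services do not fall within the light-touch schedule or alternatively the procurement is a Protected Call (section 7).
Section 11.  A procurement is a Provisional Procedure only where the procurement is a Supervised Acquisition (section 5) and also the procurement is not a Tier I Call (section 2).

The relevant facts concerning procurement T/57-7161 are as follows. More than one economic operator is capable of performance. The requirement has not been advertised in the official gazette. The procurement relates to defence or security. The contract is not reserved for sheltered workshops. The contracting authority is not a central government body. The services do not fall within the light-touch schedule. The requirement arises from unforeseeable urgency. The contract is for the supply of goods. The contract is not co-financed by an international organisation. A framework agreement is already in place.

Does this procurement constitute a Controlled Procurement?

Yes

Under section 7: the contracting authority is a central government body? no; and the contract is reserved for sheltered workshops? no; and a framework agreement is already in place? yes. So the procurement is not a Protected Call.
Under section 10: the services do not fall within the light-touch schedule? yes; or Protected Call (section 7)? no. So the procurement is a Senior Contract.
Under section 5: the contract is not reserved for sheltered workshops? yes; or a framework agreement is already in place? yes. So the procurement is a Supervised Acquisition.
Under section 2: there is only one economic operator capable of performance? no; or the requirement has been advertised in the official gazette? no; or the contract is for the supply of goods? yes. So the procurement is a Tier I Call.
Under section 11: Supervised Acquisition (section 5)? yes; and not a Tier I Call (section 2)? no. So the procurement is not a Provisional Procedure.
Under section 4: the contract is reserved for sheltered workshops? no; or more than one economic operator is capable of performance? yes. So the procurement is a Regulated Acquisition.
Under section 6: the requirement arises from unforeseeable urgency? yes; the contract is co-financed by an international organisation? no; the procurement relates to defence or security? yes — 2 of 3 hold (need ≥2) → satisfied.
Under section 3: Regulated Acquisition (section 4)? yes; and Designated Contract (section 6)? yes; and a framework agreement is already in place? yes. So the procurement is a Designated Procurement.
Under section 1: not a Senior Contract (section 10)? no; not a Provisional Procedure (section 11)? yes; Designated Procurement (section 3)? yes — 2 of 3 hold (need ≥2) → satisfied.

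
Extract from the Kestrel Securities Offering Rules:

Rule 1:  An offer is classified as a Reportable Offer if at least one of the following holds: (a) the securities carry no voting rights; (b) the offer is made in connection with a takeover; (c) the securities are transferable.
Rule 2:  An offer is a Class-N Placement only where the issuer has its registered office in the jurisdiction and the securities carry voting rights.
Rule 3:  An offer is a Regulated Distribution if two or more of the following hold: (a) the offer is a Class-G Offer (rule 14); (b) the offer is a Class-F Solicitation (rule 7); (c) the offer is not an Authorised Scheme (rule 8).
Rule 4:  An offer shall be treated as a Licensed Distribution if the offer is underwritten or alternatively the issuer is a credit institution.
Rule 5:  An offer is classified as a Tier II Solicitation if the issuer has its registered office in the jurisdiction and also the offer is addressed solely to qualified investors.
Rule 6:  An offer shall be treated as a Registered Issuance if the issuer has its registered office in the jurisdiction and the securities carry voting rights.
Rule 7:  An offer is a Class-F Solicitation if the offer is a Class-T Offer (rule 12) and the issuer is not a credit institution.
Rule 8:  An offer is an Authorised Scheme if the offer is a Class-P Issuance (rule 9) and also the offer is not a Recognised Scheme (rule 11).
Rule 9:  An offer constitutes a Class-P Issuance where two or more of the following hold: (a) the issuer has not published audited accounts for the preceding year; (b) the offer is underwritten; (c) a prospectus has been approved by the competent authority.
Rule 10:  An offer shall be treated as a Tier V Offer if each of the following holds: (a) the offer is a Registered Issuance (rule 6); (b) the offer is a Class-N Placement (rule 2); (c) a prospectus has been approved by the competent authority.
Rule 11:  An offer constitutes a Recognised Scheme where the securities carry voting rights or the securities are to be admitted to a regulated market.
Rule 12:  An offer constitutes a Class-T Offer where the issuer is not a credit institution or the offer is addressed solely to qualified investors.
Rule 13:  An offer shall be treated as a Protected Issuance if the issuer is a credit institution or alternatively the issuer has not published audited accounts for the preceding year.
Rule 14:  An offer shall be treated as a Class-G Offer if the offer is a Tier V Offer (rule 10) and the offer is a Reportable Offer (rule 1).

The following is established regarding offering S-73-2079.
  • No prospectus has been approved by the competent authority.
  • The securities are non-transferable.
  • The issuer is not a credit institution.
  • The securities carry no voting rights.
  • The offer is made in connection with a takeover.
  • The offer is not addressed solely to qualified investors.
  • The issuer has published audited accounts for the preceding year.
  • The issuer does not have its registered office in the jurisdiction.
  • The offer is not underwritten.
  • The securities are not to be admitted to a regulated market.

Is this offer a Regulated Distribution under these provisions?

Yes

rule 6 — Registered Issuance: [the issuer has its registered office in the jurisdiction? no] AND [the securities carry voting rights? no] → not satisfied.
rule 2 — Class-N Placement: [the issuer has its registered office in the jurisdiction? no] AND [the securities carry voting rights? no] → not satisfied.
rule 10 — Tier V Offer: [Registered Issuance (rule 6)? no] AND [Class-N Placement (rule 2)? no] AND [a prospectus has been approved by the competent authority? no] → not satisfied.
rule 1 — Reportable Offer: [the securities carry no voting rights? yes] OR [the offer is made in connection with a takeover? yes] OR [the securities are transferable? no] → satisfied.
rule 14 — Class-G Offer: [Tier V Offer (rule 10)? no] AND [Reportable Offer (rule 1)? yes] → not satisfied.
rule 12 — Class-T Offer: [the issuer is not a credit institution? yes] OR [the offer is addressed solely to qualified investors? no] → satisfied.
rule 7 — Class-F Solicitation: [Class-T Offer (rule 12)? yes] AND [the issuer is not a credit institution? yes] → satisfied.
rule 9 — Class-P Issuance: the issuer has not published audited accounts for the preceding year? no; the offer is underwritten? no; a prospectus has been approved by the competent authority? no — 0 of 3 hold (need ≥2) → not satisfied.
rule 11 — Recognised Scheme: [the securities carry voting rights? no] OR [the securities are to be admitted to a regulated market? no] → not satisfied.
rule 8 — Authorised Scheme: [Class-P Issuance (rule 9)? no] AND [not a Recognised Scheme (rule 11)? yes] → not satisfied.
rule 3 — Regulated Distribution: Class-G Offer (rule 14)? no; Class-F Solicitation (rule 7)? yes; not an Authorised Scheme (rule 8)? yes — 2 of 3 hold (need ≥2) → satisfied.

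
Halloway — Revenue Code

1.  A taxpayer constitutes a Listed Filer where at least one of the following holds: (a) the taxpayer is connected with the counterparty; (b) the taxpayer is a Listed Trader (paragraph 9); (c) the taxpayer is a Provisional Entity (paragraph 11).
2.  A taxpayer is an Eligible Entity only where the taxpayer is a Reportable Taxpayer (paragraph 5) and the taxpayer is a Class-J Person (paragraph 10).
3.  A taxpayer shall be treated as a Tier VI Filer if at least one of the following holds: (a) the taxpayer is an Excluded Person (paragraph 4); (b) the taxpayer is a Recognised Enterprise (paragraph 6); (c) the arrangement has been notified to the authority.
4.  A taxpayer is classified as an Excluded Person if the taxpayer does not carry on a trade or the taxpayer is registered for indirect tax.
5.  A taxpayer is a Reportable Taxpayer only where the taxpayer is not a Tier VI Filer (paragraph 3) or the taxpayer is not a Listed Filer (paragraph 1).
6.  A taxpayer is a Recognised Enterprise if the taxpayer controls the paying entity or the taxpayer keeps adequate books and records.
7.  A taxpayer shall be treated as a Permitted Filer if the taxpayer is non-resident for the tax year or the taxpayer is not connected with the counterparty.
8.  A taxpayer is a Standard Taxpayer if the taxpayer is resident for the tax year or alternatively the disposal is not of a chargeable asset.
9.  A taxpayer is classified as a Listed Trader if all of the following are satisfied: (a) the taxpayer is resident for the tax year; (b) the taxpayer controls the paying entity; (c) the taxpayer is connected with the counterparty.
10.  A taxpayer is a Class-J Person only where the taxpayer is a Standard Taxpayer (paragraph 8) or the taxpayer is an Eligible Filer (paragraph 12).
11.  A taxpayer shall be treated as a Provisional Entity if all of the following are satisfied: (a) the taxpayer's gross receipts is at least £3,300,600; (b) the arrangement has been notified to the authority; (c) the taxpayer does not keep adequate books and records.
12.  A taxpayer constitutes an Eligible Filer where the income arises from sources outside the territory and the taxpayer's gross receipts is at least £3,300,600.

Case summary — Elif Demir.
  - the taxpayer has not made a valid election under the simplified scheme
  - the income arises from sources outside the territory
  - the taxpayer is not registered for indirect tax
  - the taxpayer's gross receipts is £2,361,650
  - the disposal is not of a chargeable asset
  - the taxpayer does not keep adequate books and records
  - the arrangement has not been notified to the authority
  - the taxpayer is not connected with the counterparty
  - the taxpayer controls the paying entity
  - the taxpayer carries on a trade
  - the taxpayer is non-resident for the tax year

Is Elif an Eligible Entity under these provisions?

paragraph 4 — Excluded Person: [the taxpayer does not carry on a trade? no] OR [the taxpayer is registered for indirect tax? no] → not satisfied.
paragraph 6 — Recognised Enterprise: [the taxpayer controls the paying entity? yes] OR [the taxpayer keeps adequate books and records? no] → satisfied.
paragraph 3 — Tier VI Filer: [Excluded Person (paragraph 4)? no] OR [Recognised Enterprise (paragraph 6)? yes] OR [the arrangement has been notified to the authority? no] → satisfied.
paragraph 9 — Listed Trader: [the taxpayer is resident for the tax year? no] AND [the taxpayer controls the paying entity? yes] AND [the taxpayer is connected with the counterparty? no] → not satisfied.
paragraph 11 — Provisional Entity: [taxpayer's gross receipts: £2,361,650 ≥ £3,300,600? no] AND [the arrangement has been notified to the authority? no] AND [the taxpayer does not keep adequate books and records? yes] → not satisfied.
paragraph 1 — Listed Filer: [the taxpayer is connected with the counterparty? no] OR [Listed Trader (paragraph 9)? no] OR [Provisional Entity (paragraph 11)? no] → not satisfied.
paragraph 5 — Reportable Taxpayer: [not a Tier VI Filer (paragraph 3)? no] OR [not a Listed Filer (paragraph 1)? yes] → satisfied.
paragraph 8 — Standard Taxpayer: [the taxpayer is resident for the tax year? no] OR [the disposal is not of a chargeable asset? yes] → satisfied.
paragraph 12 — Eligible Filer: [the income arises from sources outside the territory? yes] AND [taxpayer's gross receipts: £2,361,650 ≥ £3,300,600? no] → not satisfied.
paragraph 10 — Class-J Person: [Standard Taxpayer (paragraph 8)? yes] OR [Eligible Filer (paragraph 12)? no] → satisfied.
paragraph 2 — Eligible Entity: [Reportable Taxpayer (paragraph 5)? yes] AND [Class-J Person (paragraph 10)? yes] → satisfied.

Yes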